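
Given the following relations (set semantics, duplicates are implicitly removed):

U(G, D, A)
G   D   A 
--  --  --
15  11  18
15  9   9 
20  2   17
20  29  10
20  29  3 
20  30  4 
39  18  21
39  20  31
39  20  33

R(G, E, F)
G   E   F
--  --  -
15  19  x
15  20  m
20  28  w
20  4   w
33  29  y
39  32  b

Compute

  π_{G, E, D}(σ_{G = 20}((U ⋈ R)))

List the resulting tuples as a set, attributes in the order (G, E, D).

{(20, 28, 2), (20, 28, 29), (20, 28, 30), (20, 4, 2), (20, 4, 29), (20, 4, 30)}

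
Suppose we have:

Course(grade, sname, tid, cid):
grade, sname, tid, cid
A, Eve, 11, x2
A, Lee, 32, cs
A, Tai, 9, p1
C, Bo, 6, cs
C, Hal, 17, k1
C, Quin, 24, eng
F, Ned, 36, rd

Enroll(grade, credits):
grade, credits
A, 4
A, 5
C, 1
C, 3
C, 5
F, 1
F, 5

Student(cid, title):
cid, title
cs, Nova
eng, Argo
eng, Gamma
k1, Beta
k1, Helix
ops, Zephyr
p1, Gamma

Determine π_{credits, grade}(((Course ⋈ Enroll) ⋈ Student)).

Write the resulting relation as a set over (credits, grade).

Natural join on grade: {(A, Eve, 11, x2, 4), (A, Eve, 11, x2, 5), (A, Lee, 32, cs, 4), (A, Lee, 32, cs, 5), (A, Tai, 9, p1, 4), (A, Tai, 9, p1, 5), (C, Bo, 6, cs, 1), (C, Bo, 6, cs, 3), (C, Bo, 6, cs, 5), (C, Hal, 17, k1, 1), (C, Hal, 17, k1, 3), (C, Hal, 17, k1, 5), (C, Quin, 24, eng, 1), (C, Quin, 24, eng, 3), (C, Quin, 24, eng, 5), (F, Ned, 36, rd, 1), (F, Ned, 36, rd, 5)}
Natural join on cid: {(A, Lee, 32, cs, 4, Nova), (A, Lee, 32, cs, 5, Nova), (A, Tai, 9, p1, 4, Gamma), (A, Tai, 9, p1, 5, Gamma), (C, Bo, 6, cs, 1, Nova), (C, Bo, 6, cs, 3, Nova), (C, Bo, 6, cs, 5, Nova), (C, Hal, 17, k1, 1, Beta), (C, Hal, 17, k1, 1, Helix), (C, Hal, 17, k1, 3, Beta), (C, Hal, 17, k1, 3, Helix), (C, Hal, 17, k1, 5, Beta), (C, Hal, 17, k1, 5, Helix), (C, Quin, 24, eng, 1, Argo), (C, Quin, 24, eng, 1, Gamma), (C, Quin, 24, eng, 3, Argo), (C, Quin, 24, eng, 3, Gamma), (C, Quin, 24, eng, 5, Argo), (C, Quin, 24, eng, 5, Gamma)}
π[credits, grade]: project onto (credits, grade) (14 duplicate(s) eliminated) → {(1, C), (3, C), (4, A), (5, A), (5, C)}

{(1, C), (3, C), (4, A), (5, A), (5, C)}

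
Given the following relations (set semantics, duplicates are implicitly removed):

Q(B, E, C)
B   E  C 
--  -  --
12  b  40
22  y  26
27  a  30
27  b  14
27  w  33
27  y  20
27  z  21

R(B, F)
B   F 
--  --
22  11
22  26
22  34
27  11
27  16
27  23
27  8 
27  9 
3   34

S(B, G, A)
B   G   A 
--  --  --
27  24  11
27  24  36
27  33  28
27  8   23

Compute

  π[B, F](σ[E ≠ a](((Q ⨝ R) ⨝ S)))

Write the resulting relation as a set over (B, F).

{(27, 11), (27, 16), (27, 23), (27, 8), (27, 9)}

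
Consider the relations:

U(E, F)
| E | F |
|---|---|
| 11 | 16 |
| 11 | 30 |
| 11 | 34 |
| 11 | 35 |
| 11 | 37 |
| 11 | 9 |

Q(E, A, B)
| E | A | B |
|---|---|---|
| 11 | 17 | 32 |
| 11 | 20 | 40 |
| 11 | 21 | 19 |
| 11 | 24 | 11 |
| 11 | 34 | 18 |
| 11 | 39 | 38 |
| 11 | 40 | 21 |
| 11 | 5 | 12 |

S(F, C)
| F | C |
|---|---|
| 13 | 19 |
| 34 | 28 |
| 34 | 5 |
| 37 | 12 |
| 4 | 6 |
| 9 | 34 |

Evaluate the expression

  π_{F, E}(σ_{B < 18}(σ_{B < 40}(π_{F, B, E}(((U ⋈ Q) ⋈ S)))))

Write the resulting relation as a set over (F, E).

{(34, 11), (37, 11), (9, 11)}

U ⋈ Q (natural join on E): {(11, 16, 17, 32), (11, 16, 20, 40), (11, 16, 21, 19), (11, 16, 24, 11), (11, 16, 34, 18), (11, 16, 39, 38), (11, 16, 40, 21), (11, 16, 5, 12), (11, 30, 17, 32), (11, 30, 20, 40), (11, 30, 21, 19), (11, 30, 24, 11), (11, 30, 34, 18), (11, 30, 39, 38), (11, 30, 40, 21), (11, 30, 5, 12), (11, 34, 17, 32), (11, 34, 20, 40), (11, 34, 21, 19), (11, 34, 24, 11), (11, 34, 34, 18), (11, 34, 39, 38), (11, 34, 40, 21), (11, 34, 5, 12), (11, 35, 17, 32), (11, 35, 20, 40), (11, 35, 21, 19), (11, 35, 24, 11), (11, 35, 34, 18), (11, 35, 39, 38), (11, 35, 40, 21), (11, 35, 5, 12), (11, 37, 17, 32), (11, 37, 20, 40), (11, 37, 21, 19), (11, 37, 24, 11), (11, 37, 34, 18), (11, 37, 39, 38), (11, 37, 40, 21), (11, 37, 5, 12), (11, 9, 17, 32), (11, 9, 20, 40), (11, 9, 21, 19), (11, 9, 24, 11), (11, 9, 34, 18), (11, 9, 39, 38), (11, 9, 40, 21), (11, 9, 5, 12)}
(U ⋈ Q) ⋈ S (natural join on F): {(11, 34, 17, 32, 28), (11, 34, 17, 32, 5), (11, 34, 20, 40, 28), (11, 34, 20, 40, 5), (11, 34, 21, 19, 28), (11, 34, 21, 19, 5), (11, 34, 24, 11, 28), (11, 34, 24, 11, 5), (11, 34, 34, 18, 28), (11, 34, 34, 18, 5), (11, 34, 39, 38, 28), (11, 34, 39, 38, 5), (11, 34, 40, 21, 28), (11, 34, 40, 21, 5), (11, 34, 5, 12, 28), (11, 34, 5, 12, 5), (11, 37, 17, 32, 12), (11, 37, 20, 40, 12), (11, 37, 21, 19, 12), (11, 37, 24, 11, 12), (11, 37, 34, 18, 12), (11, 37, 39, 38, 12), (11, 37, 40, 21, 12), (11, 37, 5, 12, 12), (11, 9, 17, 32, 34), (11, 9, 20, 40, 34), (11, 9, 21, 19, 34), (11, 9, 24, 11, 34), (11, 9, 34, 18, 34), (11, 9, 39, 38, 34), (11, 9, 40, 21, 34), (11, 9, 5, 12, 34)}
Keep only column(s) F, B, E (8 duplicate(s) eliminated): {(34, 11, 11), (34, 12, 11), (34, 18, 11), (34, 19, 11), (34, 21, 11), (34, 32, 11), (34, 38, 11), (34, 40, 11), (37, 11, 11), (37, 12, 11), (37, 18, 11), (37, 19, 11), (37, 21, 11), (37, 32, 11), (37, 38, 11), (37, 40, 11), (9, 11, 11), (9, 12, 11), (9, 18, 11), (9, 19, 11), (9, 21, 11), (9, 32, 11), (9, 38, 11), (9, 40, 11)}
Apply σ_{B < 40}; surviving tuples: {(34, 11, 11), (34, 12, 11), (34, 18, 11), (34, 19, 11), (34, 21, 11), (34, 32, 11), (34, 38, 11), (37, 11, 11), (37, 12, 11), (37, 18, 11), (37, 19, 11), (37, 21, 11), (37, 32, 11), (37, 38, 11), (9, 11, 11), (9, 12, 11), (9, 18, 11), (9, 19, 11), (9, 21, 11), (9, 32, 11), (9, 38, 11)}
Apply σ_{B < 18}; surviving tuples: {(34, 11, 11), (34, 12, 11), (37, 11, 11), (37, 12, 11), (9, 11, 11), (9, 12, 11)}
Keep only column(s) F, E (3 duplicate(s) eliminated): {(34, 11), (37, 11), (9, 11)}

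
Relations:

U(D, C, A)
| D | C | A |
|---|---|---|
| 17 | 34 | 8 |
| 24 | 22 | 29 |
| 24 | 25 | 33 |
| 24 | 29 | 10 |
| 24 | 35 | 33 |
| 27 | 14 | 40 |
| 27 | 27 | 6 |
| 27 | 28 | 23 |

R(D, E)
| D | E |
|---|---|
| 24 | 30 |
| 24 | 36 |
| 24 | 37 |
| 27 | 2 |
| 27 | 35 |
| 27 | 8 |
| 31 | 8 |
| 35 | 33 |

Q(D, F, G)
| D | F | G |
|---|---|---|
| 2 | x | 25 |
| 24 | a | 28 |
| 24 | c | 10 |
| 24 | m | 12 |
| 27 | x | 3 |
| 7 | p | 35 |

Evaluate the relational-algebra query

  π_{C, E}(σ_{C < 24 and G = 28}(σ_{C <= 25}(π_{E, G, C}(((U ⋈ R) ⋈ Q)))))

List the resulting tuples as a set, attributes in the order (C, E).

U ⋈ R (natural join on D): {(24, 22, 29, 30), (24, 22, 29, 36), (24, 22, 29, 37), (24, 25, 33, 30), (24, 25, 33, 36), (24, 25, 33, 37), (24, 29, 10, 30), (24, 29, 10, 36), (24, 29, 10, 37), (24, 35, 33, 30), (24, 35, 33, 36), (24, 35, 33, 37), (27, 14, 40, 2), (27, 14, 40, 35), (27, 14, 40, 8), (27, 27, 6, 2), (27, 27, 6, 35), (27, 27, 6, 8), (27, 28, 23, 2), (27, 28, 23, 35), (27, 28, 23, 8)}
(U ⋈ R) ⋈ Q (natural join on D): {(24, 22, 29, 30, a, 28), (24, 22, 29, 30, c, 10), (24, 22, 29, 30, m, 12), (24, 22, 29, 36, a, 28), (24, 22, 29, 36, c, 10), (24, 22, 29, 36, m, 12), (24, 22, 29, 37, a, 28), (24, 22, 29, 37, c, 10), (24, 22, 29, 37, m, 12), (24, 25, 33, 30, a, 28), (24, 25, 33, 30, c, 10), (24, 25, 33, 30, m, 12), (24, 25, 33, 36, a, 28), (24, 25, 33, 36, c, 10), (24, 25, 33, 36, m, 12), (24, 25, 33, 37, a, 28), (24, 25, 33, 37, c, 10), (24, 25, 33, 37, m, 12), (24, 29, 10, 30, a, 28), (24, 29, 10, 30, c, 10), (24, 29, 10, 30, m, 12), (24, 29, 10, 36, a, 28), (24, 29, 10, 36, c, 10), (24, 29, 10, 36, m, 12), (24, 29, 10, 37, a, 28), (24, 29, 10, 37, c, 10), (24, 29, 10, 37, m, 12), (24, 35, 33, 30, a, 28), (24, 35, 33, 30, c, 10), (24, 35, 33, 30, m, 12), (24, 35, 33, 36, a, 28), (24, 35, 33, 36, c, 10), (24, 35, 33, 36, m, 12), (24, 35, 33, 37, a, 28), (24, 35, 33, 37, c, 10), (24, 35, 33, 37, m, 12), (27, 14, 40, 2, x, 3), (27, 14, 40, 35, x, 3), (27, 14, 40, 8, x, 3), (27, 27, 6, 2, x, 3), (27, 27, 6, 35, x, 3), (27, 27, 6, 8, x, 3), (27, 28, 23, 2, x, 3), (27, 28, 23, 35, x, 3), (27, 28, 23, 8, x, 3)}
Keep only column(s) E, G, C: {(2, 3, 14), (2, 3, 27), (2, 3, 28), (30, 10, 22), (30, 10, 25), (30, 10, 29), (30, 10, 35), (30, 12, 22), (30, 12, 25), (30, 12, 29), (30, 12, 35), (30, 28, 22), (30, 28, 25), (30, 28, 29), (30, 28, 35), (35, 3, 14), (35, 3, 27), (35, 3, 28), (36, 10, 22), (36, 10, 25), (36, 10, 29), (36, 10, 35), (36, 12, 22), (36, 12, 25), (36, 12, 29), (36, 12, 35), (36, 28, 22), (36, 28, 25), (36, 28, 29), (36, 28, 35), (37, 10, 22), (37, 10, 25), (37, 10, 29), (37, 10, 35), (37, 12, 22), (37, 12, 25), (37, 12, 29), (37, 12, 35), (37, 28, 22), (37, 28, 25), (37, 28, 29), (37, 28, 35), (8, 3, 14), (8, 3, 27), (8, 3, 28)}
σ[C <= 25]: keep tuples satisfying C <= 25 → {(2, 3, 14), (30, 10, 22), (30, 10, 25), (30, 12, 22), (30, 12, 25), (30, 28, 22), (30, 28, 25), (35, 3, 14), (36, 10, 22), (36, 10, 25), (36, 12, 22), (36, 12, 25), (36, 28, 22), (36, 28, 25), (37, 10, 22), (37, 10, 25), (37, 12, 22), (37, 12, 25), (37, 28, 22), (37, 28, 25), (8, 3, 14)}
σ[C < 24 and G = 28]: keep tuples satisfying C < 24 and G = 28 → {(30, 28, 22), (36, 28, 22), (37, 28, 22)}
Keep only column(s) C, E: {(22, 30), (22, 36), (22, 37)}

{(22, 30), (22, 36), (22, 37)}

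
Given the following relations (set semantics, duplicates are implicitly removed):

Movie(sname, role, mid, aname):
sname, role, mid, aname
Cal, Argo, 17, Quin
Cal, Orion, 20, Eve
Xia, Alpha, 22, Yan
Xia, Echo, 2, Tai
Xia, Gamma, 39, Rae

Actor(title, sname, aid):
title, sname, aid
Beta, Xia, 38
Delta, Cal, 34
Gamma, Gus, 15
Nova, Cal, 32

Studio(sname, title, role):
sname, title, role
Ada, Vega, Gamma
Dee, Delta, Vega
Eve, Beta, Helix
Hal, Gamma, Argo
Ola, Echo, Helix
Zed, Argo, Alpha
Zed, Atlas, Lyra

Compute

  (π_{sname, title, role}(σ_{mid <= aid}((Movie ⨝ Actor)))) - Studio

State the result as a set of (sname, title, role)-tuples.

Natural join on sname: {(Cal, Argo, 17, Quin, Delta, 34), (Cal, Argo, 17, Quin, Nova, 32), (Cal, Orion, 20, Eve, Delta, 34), (Cal, Orion, 20, Eve, Nova, 32), (Xia, Alpha, 22, Yan, Beta, 38), (Xia, Echo, 2, Tai, Beta, 38), (Xia, Gamma, 39, Rae, Beta, 38)}
Selection mid <= aid: {(Cal, Argo, 17, Quin, Delta, 34), (Cal, Argo, 17, Quin, Nova, 32), (Cal, Orion, 20, Eve, Delta, 34), (Cal, Orion, 20, Eve, Nova, 32), (Xia, Alpha, 22, Yan, Beta, 38), (Xia, Echo, 2, Tai, Beta, 38)}
Projecting to sname, title, role: {(Cal, Delta, Argo), (Cal, Delta, Orion), (Cal, Nova, Argo), (Cal, Nova, Orion), (Xia, Beta, Alpha), (Xia, Beta, Echo)}
Taking the difference: {(Cal, Delta, Argo), (Cal, Delta, Orion), (Cal, Nova, Argo), (Cal, Nova, Orion), (Xia, Beta, Alpha), (Xia, Beta, Echo)}

{(Cal, Delta, Argo), (Cal, Delta, Orion), (Cal, Nova, Argo), (Cal, Nova, Orion), (Xia, Beta, Alpha), (Xia, Beta, Echo)}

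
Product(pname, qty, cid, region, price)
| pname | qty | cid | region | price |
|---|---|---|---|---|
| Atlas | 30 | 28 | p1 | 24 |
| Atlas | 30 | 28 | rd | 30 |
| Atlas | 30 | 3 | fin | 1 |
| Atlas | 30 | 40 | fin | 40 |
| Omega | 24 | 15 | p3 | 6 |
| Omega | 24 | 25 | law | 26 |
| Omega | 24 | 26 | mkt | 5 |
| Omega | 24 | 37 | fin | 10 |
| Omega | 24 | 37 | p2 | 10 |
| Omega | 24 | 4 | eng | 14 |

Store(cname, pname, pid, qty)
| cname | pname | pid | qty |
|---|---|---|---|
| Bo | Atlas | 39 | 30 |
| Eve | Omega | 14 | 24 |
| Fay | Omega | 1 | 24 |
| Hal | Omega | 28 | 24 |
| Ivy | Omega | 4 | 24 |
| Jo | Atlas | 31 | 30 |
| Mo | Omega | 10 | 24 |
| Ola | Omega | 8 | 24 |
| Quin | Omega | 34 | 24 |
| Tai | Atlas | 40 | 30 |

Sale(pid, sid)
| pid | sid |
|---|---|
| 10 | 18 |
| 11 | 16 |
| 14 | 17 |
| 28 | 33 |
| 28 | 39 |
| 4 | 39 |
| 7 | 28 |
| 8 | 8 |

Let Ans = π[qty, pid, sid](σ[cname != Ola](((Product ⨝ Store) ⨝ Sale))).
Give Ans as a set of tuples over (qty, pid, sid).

{(24, 10, 18), (24, 14, 17), (24, 28, 33), (24, 28, 39), (24, 4, 39)}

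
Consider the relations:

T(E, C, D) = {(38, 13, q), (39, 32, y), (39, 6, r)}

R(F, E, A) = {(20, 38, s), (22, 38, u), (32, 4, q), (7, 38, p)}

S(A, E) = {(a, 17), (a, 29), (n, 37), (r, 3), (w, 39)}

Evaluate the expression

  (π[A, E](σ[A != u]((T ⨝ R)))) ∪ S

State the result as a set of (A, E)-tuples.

T ⋈ R (natural join on E): {(38, 13, q, 20, s), (38, 13, q, 22, u), (38, 13, q, 7, p)}
σ[A != u]: keep tuples satisfying A != u → {(38, 13, q, 20, s), (38, 13, q, 7, p)}
Keep only column(s) A, E: {(p, 38), (s, 38)}
Taking the union: {(a, 17), (a, 29), (n, 37), (p, 38), (r, 3), (s, 38), (w, 39)}

{(a, 17), (a, 29), (n, 37), (p, 38), (r, 3), (s, 38), (w, 39)}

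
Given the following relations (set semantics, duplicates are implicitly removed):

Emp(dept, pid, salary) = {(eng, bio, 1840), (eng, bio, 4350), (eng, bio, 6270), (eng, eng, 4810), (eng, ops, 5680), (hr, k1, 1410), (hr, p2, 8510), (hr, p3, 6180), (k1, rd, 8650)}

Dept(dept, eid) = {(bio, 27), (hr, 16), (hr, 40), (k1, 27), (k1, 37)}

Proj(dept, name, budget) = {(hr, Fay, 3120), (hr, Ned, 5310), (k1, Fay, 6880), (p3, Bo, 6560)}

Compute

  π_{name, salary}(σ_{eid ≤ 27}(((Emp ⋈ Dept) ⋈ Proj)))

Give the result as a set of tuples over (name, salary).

Natural join on dept: {(hr, k1, 1410, 16), (hr, k1, 1410, 40), (hr, p2, 8510, 16), (hr, p2, 8510, 40), (hr, p3, 6180, 16), (hr, p3, 6180, 40), (k1, rd, 8650, 27), (k1, rd, 8650, 37)}
Natural join on dept: {(hr, k1, 1410, 16, Fay, 3120), (hr, k1, 1410, 16, Ned, 5310), (hr, k1, 1410, 40, Fay, 3120), (hr, k1, 1410, 40, Ned, 5310), (hr, p2, 8510, 16, Fay, 3120), (hr, p2, 8510, 16, Ned, 5310), (hr, p2, 8510, 40, Fay, 3120), (hr, p2, 8510, 40, Ned, 5310), (hr, p3, 6180, 16, Fay, 3120), (hr, p3, 6180, 16, Ned, 5310), (hr, p3, 6180, 40, Fay, 3120), (hr, p3, 6180, 40, Ned, 5310), (k1, rd, 8650, 27, Fay, 6880), (k1, rd, 8650, 37, Fay, 6880)}
Apply σ_{eid ≤ 27}; surviving tuples: {(hr, k1, 1410, 16, Fay, 3120), (hr, k1, 1410, 16, Ned, 5310), (hr, p2, 8510, 16, Fay, 3120), (hr, p2, 8510, 16, Ned, 5310), (hr, p3, 6180, 16, Fay, 3120), (hr, p3, 6180, 16, Ned, 5310), (k1, rd, 8650, 27, Fay, 6880)}
π[name, salary]: project onto (name, salary) → {(Fay, 1410), (Fay, 6180), (Fay, 8510), (Fay, 8650), (Ned, 1410), (Ned, 6180), (Ned, 8510)}

{(Fay, 1410), (Fay, 6180), (Fay, 8510), (Fay, 8650), (Ned, 1410), (Ned, 6180), (Ned, 8510)}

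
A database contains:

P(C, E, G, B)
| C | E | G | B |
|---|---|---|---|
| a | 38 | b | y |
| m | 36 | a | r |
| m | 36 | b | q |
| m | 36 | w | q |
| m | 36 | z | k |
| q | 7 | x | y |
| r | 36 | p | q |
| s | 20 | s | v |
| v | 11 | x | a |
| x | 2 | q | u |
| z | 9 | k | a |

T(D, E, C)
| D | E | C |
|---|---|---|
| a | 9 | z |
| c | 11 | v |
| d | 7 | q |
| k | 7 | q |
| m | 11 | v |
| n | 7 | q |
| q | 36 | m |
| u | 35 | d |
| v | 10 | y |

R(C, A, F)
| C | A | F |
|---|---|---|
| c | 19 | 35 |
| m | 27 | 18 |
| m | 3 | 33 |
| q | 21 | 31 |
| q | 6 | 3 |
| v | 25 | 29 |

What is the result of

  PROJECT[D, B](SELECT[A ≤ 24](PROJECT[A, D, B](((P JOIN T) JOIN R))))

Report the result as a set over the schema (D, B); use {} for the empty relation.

Natural join on C, E: {(m, 36, a, r, q), (m, 36, b, q, q), (m, 36, w, q, q), (m, 36, z, k, q), (q, 7, x, y, d), (q, 7, x, y, k), (q, 7, x, y, n), (v, 11, x, a, c), (v, 11, x, a, m), (z, 9, k, a, a)}
Natural join on C: {(m, 36, a, r, q, 27, 18), (m, 36, a, r, q, 3, 33), (m, 36, b, q, q, 27, 18), (m, 36, b, q, q, 3, 33), (m, 36, w, q, q, 27, 18), (m, 36, w, q, q, 3, 33), (m, 36, z, k, q, 27, 18), (m, 36, z, k, q, 3, 33), (q, 7, x, y, d, 21, 31), (q, 7, x, y, d, 6, 3), (q, 7, x, y, k, 21, 31), (q, 7, x, y, k, 6, 3), (q, 7, x, y, n, 21, 31), (q, 7, x, y, n, 6, 3), (v, 11, x, a, c, 25, 29), (v, 11, x, a, m, 25, 29)}
π_{A, D, B} gives {(21, d, y), (21, k, y), (21, n, y), (25, c, a), (25, m, a), (27, q, k), (27, q, q), (27, q, r), (3, q, k), (3, q, q), (3, q, r), (6, d, y), (6, k, y), (6, n, y)} (2 duplicate(s) eliminated).
Selection A ≤ 24: {(21, d, y), (21, k, y), (21, n, y), (3, q, k), (3, q, q), (3, q, r), (6, d, y), (6, k, y), (6, n, y)}
π_{D, B} gives {(d, y), (k, y), (n, y), (q, k), (q, q), (q, r)} (3 duplicate(s) eliminated).

{(d, y), (k, y), (n, y), (q, k), (q, q), (q, r)}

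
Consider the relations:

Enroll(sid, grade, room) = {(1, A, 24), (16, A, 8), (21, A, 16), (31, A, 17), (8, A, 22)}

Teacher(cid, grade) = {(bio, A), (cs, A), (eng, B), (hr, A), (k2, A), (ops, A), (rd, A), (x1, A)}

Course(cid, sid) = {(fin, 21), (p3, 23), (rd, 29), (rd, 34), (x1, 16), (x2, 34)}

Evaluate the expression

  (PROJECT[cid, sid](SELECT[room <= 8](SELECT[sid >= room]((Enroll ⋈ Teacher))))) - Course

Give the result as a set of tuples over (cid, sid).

Natural join on grade: {(1, A, 24, bio), (1, A, 24, cs), (1, A, 24, hr), (1, A, 24, k2), (1, A, 24, ops), (1, A, 24, rd), (1, A, 24, x1), (16, A, 8, bio), (16, A, 8, cs), (16, A, 8, hr), (16, A, 8, k2), (16, A, 8, ops), (16, A, 8, rd), (16, A, 8, x1), (21, A, 16, bio), (21, A, 16, cs), (21, A, 16, hr), (21, A, 16, k2), (21, A, 16, ops), (21, A, 16, rd), (21, A, 16, x1), (31, A, 17, bio), (31, A, 17, cs), (31, A, 17, hr), (31, A, 17, k2), (31, A, 17, ops), (31, A, 17, rd), (31, A, 17, x1), (8, A, 22, bio), (8, A, 22, cs), (8, A, 22, hr), (8, A, 22, k2), (8, A, 22, ops), (8, A, 22, rd), (8, A, 22, x1)}
σ[sid >= room]: keep tuples satisfying sid >= room → {(16, A, 8, bio), (16, A, 8, cs), (16, A, 8, hr), (16, A, 8, k2), (16, A, 8, ops), (16, A, 8, rd), (16, A, 8, x1), (21, A, 16, bio), (21, A, 16, cs), (21, A, 16, hr), (21, A, 16, k2), (21, A, 16, ops), (21, A, 16, rd), (21, A, 16, x1), (31, A, 17, bio), (31, A, 17, cs), (31, A, 17, hr), (31, A, 17, k2), (31, A, 17, ops), (31, A, 17, rd), (31, A, 17, x1)}
σ[room <= 8]: keep tuples satisfying room <= 8 → {(16, A, 8, bio), (16, A, 8, cs), (16, A, 8, hr), (16, A, 8, k2), (16, A, 8, ops), (16, A, 8, rd), (16, A, 8, x1)}
Projecting to cid, sid: {(bio, 16), (cs, 16), (hr, 16), (k2, 16), (ops, 16), (rd, 16), (x1, 16)}
Difference: {(bio, 16), (cs, 16), (hr, 16), (k2, 16), (ops, 16), (rd, 16), (x1, 16)} with {(fin, 21), (p3, 23), (rd, 29), (rd, 34), (x1, 16), (x2, 34)} → {(bio, 16), (cs, 16), (hr, 16), (k2, 16), (ops, 16), (rd, 16)}

{(bio, 16), (cs, 16), (hr, 16), (k2, 16), (ops, 16), (rd, 16)}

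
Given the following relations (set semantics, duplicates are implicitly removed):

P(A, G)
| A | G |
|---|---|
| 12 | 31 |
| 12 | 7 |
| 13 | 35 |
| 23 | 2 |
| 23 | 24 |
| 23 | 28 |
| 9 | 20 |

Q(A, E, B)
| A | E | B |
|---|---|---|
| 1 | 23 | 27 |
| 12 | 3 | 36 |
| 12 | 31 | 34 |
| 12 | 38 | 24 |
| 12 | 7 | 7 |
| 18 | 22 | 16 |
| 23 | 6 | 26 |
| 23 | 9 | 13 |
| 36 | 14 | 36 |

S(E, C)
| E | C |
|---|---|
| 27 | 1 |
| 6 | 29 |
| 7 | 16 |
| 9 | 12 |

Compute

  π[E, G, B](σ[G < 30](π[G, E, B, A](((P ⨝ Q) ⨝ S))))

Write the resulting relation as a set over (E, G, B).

{(6, 2, 26), (6, 24, 26), (6, 28, 26), (7, 7, 7), (9, 2, 13), (9, 24, 13), (9, 28, 13)}

P ⋈ Q (natural join on A): {(12, 31, 3, 36), (12, 31, 31, 34), (12, 31, 38, 24), (12, 31, 7, 7), (12, 7, 3, 36), (12, 7, 31, 34), (12, 7, 38, 24), (12, 7, 7, 7), (23, 2, 6, 26), (23, 2, 9, 13), (23, 24, 6, 26), (23, 24, 9, 13), (23, 28, 6, 26), (23, 28, 9, 13)}
(P ⨝ Q) ⋈ S (natural join on E): {(12, 31, 7, 7, 16), (12, 7, 7, 7, 16), (23, 2, 6, 26, 29), (23, 2, 9, 13, 12), (23, 24, 6, 26, 29), (23, 24, 9, 13, 12), (23, 28, 6, 26, 29), (23, 28, 9, 13, 12)}
Keep only column(s) G, E, B, A: {(2, 6, 26, 23), (2, 9, 13, 23), (24, 6, 26, 23), (24, 9, 13, 23), (28, 6, 26, 23), (28, 9, 13, 23), (31, 7, 7, 12), (7, 7, 7, 12)}
Selection G < 30: {(2, 6, 26, 23), (2, 9, 13, 23), (24, 6, 26, 23), (24, 9, 13, 23), (28, 6, 26, 23), (28, 9, 13, 23), (7, 7, 7, 12)}
Keep only column(s) E, G, B: {(6, 2, 26), (6, 24, 26), (6, 28, 26), (7, 7, 7), (9, 2, 13), (9, 24, 13), (9, 28, 13)}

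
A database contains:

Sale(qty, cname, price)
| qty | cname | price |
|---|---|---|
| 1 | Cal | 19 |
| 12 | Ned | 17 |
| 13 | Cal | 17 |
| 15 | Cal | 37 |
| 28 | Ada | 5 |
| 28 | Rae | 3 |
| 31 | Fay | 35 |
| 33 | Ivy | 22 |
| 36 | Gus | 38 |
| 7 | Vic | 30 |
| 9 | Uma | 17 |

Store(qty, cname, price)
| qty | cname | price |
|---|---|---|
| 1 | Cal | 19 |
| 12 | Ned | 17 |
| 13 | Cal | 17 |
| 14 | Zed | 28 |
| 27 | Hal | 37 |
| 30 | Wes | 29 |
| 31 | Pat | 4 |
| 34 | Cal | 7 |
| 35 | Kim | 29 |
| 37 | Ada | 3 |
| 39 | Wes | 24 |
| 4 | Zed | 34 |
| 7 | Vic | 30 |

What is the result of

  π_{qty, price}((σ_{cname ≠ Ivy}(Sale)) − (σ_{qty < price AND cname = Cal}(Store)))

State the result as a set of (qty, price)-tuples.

{(12, 17), (15, 37), (28, 3), (28, 5), (31, 35), (36, 38), (7, 30), (9, 17)}

Filtering on cname ≠ Ivy leaves {(1, Cal, 19), (12, Ned, 17), (13, Cal, 17), (15, Cal, 37), (28, Ada, 5), (28, Rae, 3), (31, Fay, 35), (36, Gus, 38), (7, Vic, 30), (9, Uma, 17)}.
Filtering on qty < price AND cname = Cal leaves {(1, Cal, 19), (13, Cal, 17)}.
Set difference of the two operands is {(12, Ned, 17), (15, Cal, 37), (28, Ada, 5), (28, Rae, 3), (31, Fay, 35), (36, Gus, 38), (7, Vic, 30), (9, Uma, 17)}.
Projecting to qty, price: {(12, 17), (15, 37), (28, 3), (28, 5), (31, 35), (36, 38), (7, 30), (9, 17)}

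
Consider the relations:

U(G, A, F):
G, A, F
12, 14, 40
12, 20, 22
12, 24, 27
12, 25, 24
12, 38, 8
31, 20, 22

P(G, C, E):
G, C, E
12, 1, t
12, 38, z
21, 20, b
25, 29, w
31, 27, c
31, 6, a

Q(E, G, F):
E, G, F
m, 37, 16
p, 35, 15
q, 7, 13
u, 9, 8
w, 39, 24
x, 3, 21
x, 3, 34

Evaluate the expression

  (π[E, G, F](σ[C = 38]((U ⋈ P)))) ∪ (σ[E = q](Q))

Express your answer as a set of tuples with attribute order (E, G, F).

{(q, 7, 13), (z, 12, 22), (z, 12, 24), (z, 12, 27), (z, 12, 40), (z, 12, 8)}

Natural join on G: {(12, 14, 40, 1, t), (12, 14, 40, 38, z), (12, 20, 22, 1, t), (12, 20, 22, 38, z), (12, 24, 27, 1, t), (12, 24, 27, 38, z), (12, 25, 24, 1, t), (12, 25, 24, 38, z), (12, 38, 8, 1, t), (12, 38, 8, 38, z), (31, 20, 22, 27, c), (31, 20, 22, 6, a)}
Selection C = 38: {(12, 14, 40, 38, z), (12, 20, 22, 38, z), (12, 24, 27, 38, z), (12, 25, 24, 38, z), (12, 38, 8, 38, z)}
Keep only column(s) E, G, F: {(z, 12, 22), (z, 12, 24), (z, 12, 27), (z, 12, 40), (z, 12, 8)}
Selection E = q: {(q, 7, 13)}
Set union of the two operands is {(q, 7, 13), (z, 12, 22), (z, 12, 24), (z, 12, 27), (z, 12, 40), (z, 12, 8)}.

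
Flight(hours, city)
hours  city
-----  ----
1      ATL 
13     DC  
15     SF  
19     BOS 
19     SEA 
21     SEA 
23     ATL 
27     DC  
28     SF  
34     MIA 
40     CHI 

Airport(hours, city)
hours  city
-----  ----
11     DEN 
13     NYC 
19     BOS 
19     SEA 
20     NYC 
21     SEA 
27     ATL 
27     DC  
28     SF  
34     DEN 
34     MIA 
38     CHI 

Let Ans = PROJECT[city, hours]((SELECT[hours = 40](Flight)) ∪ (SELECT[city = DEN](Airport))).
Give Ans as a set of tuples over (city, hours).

{(CHI, 40), (DEN, 11), (DEN, 34)}

σ[hours = 40]: keep tuples satisfying hours = 40 → {(40, CHI)}
σ[city = DEN]: keep tuples satisfying city = DEN → {(11, DEN), (34, DEN)}
Taking the union: {(11, DEN), (34, DEN), (40, CHI)}
Keep only column(s) city, hours: {(CHI, 40), (DEN, 11), (DEN, 34)}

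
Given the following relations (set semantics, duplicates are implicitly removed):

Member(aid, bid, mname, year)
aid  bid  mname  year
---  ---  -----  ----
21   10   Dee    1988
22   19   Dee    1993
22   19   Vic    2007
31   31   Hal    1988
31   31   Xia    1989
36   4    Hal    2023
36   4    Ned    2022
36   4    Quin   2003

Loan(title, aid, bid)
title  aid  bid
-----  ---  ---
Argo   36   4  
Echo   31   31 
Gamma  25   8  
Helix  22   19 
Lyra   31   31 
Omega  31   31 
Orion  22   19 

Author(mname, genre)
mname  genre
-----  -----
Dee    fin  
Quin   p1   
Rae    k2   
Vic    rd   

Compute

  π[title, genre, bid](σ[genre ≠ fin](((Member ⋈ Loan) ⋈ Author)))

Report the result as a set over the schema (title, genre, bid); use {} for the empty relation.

Natural join on aid, bid: {(22, 19, Dee, 1993, Helix), (22, 19, Dee, 1993, Orion), (22, 19, Vic, 2007, Helix), (22, 19, Vic, 2007, Orion), (31, 31, Hal, 1988, Echo), (31, 31, Hal, 1988, Lyra), (31, 31, Hal, 1988, Omega), (31, 31, Xia, 1989, Echo), (31, 31, Xia, 1989, Lyra), (31, 31, Xia, 1989, Omega), (36, 4, Hal, 2023, Argo), (36, 4, Ned, 2022, Argo), (36, 4, Quin, 2003, Argo)}
Natural join on mname: {(22, 19, Dee, 1993, Helix, fin), (22, 19, Dee, 1993, Orion, fin), (22, 19, Vic, 2007, Helix, rd), (22, 19, Vic, 2007, Orion, rd), (36, 4, Quin, 2003, Argo, p1)}
σ[genre ≠ fin]: keep tuples satisfying genre ≠ fin → {(22, 19, Vic, 2007, Helix, rd), (22, 19, Vic, 2007, Orion, rd), (36, 4, Quin, 2003, Argo, p1)}
π_{title, genre, bid} gives {(Argo, p1, 4), (Helix, rd, 19), (Orion, rd, 19)}.

{(Argo, p1, 4), (Helix, rd, 19), (Orion, rd, 19)}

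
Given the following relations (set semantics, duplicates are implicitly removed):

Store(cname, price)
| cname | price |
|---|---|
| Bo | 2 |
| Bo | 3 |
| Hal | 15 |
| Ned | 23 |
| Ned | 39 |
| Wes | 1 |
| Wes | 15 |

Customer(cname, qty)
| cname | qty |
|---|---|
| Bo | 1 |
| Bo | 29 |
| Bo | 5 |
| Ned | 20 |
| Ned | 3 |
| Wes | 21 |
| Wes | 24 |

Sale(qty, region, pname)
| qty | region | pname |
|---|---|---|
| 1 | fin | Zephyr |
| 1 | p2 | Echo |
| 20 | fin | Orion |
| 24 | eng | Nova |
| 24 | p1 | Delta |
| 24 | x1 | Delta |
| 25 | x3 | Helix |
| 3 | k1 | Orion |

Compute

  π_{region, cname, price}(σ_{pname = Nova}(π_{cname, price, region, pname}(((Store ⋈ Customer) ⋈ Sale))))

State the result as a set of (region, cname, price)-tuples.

Natural join on cname: {(Bo, 2, 1), (Bo, 2, 29), (Bo, 2, 5), (Bo, 3, 1), (Bo, 3, 29), (Bo, 3, 5), (Ned, 23, 20), (Ned, 23, 3), (Ned, 39, 20), (Ned, 39, 3), (Wes, 1, 21), (Wes, 1, 24), (Wes, 15, 21), (Wes, 15, 24)}
Natural join on qty: {(Bo, 2, 1, fin, Zephyr), (Bo, 2, 1, p2, Echo), (Bo, 3, 1, fin, Zephyr), (Bo, 3, 1, p2, Echo), (Ned, 23, 20, fin, Orion), (Ned, 23, 3, k1, Orion), (Ned, 39, 20, fin, Orion), (Ned, 39, 3, k1, Orion), (Wes, 1, 24, eng, Nova), (Wes, 1, 24, p1, Delta), (Wes, 1, 24, x1, Delta), (Wes, 15, 24, eng, Nova), (Wes, 15, 24, p1, Delta), (Wes, 15, 24, x1, Delta)}
π_{cname, price, region, pname} gives {(Bo, 2, fin, Zephyr), (Bo, 2, p2, Echo), (Bo, 3, fin, Zephyr), (Bo, 3, p2, Echo), (Ned, 23, fin, Orion), (Ned, 23, k1, Orion), (Ned, 39, fin, Orion), (Ned, 39, k1, Orion), (Wes, 1, eng, Nova), (Wes, 1, p1, Delta), (Wes, 1, x1, Delta), (Wes, 15, eng, Nova), (Wes, 15, p1, Delta), (Wes, 15, x1, Delta)}.
Filtering on pname = Nova leaves {(Wes, 1, eng, Nova), (Wes, 15, eng, Nova)}.
π_{region, cname, price} gives {(eng, Wes, 1), (eng, Wes, 15)}.

{(eng, Wes, 1), (eng, Wes, 15)}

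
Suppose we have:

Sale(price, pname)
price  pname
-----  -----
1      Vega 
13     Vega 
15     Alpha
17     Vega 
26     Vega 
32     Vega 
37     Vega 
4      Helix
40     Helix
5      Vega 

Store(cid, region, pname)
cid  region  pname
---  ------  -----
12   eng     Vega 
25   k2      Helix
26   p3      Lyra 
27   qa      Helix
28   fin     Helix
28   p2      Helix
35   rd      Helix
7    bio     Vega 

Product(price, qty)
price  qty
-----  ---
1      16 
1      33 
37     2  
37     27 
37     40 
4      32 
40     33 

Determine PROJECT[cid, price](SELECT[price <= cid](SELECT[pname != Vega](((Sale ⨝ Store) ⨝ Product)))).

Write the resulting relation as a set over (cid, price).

{(25, 4), (27, 4), (28, 4), (35, 4)}

Natural join on pname: {(1, Vega, 12, eng), (1, Vega, 7, bio), (13, Vega, 12, eng), (13, Vega, 7, bio), (17, Vega, 12, eng), (17, Vega, 7, bio), (26, Vega, 12, eng), (26, Vega, 7, bio), (32, Vega, 12, eng), (32, Vega, 7, bio), (37, Vega, 12, eng), (37, Vega, 7, bio), (4, Helix, 25, k2), (4, Helix, 27, qa), (4, Helix, 28, fin), (4, Helix, 28, p2), (4, Helix, 35, rd), (40, Helix, 25, k2), (40, Helix, 27, qa), (40, Helix, 28, fin), (40, Helix, 28, p2), (40, Helix, 35, rd), (5, Vega, 12, eng), (5, Vega, 7, bio)}
Natural join on price: {(1, Vega, 12, eng, 16), (1, Vega, 12, eng, 33), (1, Vega, 7, bio, 16), (1, Vega, 7, bio, 33), (37, Vega, 12, eng, 2), (37, Vega, 12, eng, 27), (37, Vega, 12, eng, 40), (37, Vega, 7, bio, 2), (37, Vega, 7, bio, 27), (37, Vega, 7, bio, 40), (4, Helix, 25, k2, 32), (4, Helix, 27, qa, 32), (4, Helix, 28, fin, 32), (4, Helix, 28, p2, 32), (4, Helix, 35, rd, 32), (40, Helix, 25, k2, 33), (40, Helix, 27, qa, 33), (40, Helix, 28, fin, 33), (40, Helix, 28, p2, 33), (40, Helix, 35, rd, 33)}
Selection pname != Vega: {(4, Helix, 25, k2, 32), (4, Helix, 27, qa, 32), (4, Helix, 28, fin, 32), (4, Helix, 28, p2, 32), (4, Helix, 35, rd, 32), (40, Helix, 25, k2, 33), (40, Helix, 27, qa, 33), (40, Helix, 28, fin, 33), (40, Helix, 28, p2, 33), (40, Helix, 35, rd, 33)}
Selection price <= cid: {(4, Helix, 25, k2, 32), (4, Helix, 27, qa, 32), (4, Helix, 28, fin, 32), (4, Helix, 28, p2, 32), (4, Helix, 35, rd, 32)}
π[cid, price]: project onto (cid, price) (1 duplicate(s) eliminated) → {(25, 4), (27, 4), (28, 4), (35, 4)}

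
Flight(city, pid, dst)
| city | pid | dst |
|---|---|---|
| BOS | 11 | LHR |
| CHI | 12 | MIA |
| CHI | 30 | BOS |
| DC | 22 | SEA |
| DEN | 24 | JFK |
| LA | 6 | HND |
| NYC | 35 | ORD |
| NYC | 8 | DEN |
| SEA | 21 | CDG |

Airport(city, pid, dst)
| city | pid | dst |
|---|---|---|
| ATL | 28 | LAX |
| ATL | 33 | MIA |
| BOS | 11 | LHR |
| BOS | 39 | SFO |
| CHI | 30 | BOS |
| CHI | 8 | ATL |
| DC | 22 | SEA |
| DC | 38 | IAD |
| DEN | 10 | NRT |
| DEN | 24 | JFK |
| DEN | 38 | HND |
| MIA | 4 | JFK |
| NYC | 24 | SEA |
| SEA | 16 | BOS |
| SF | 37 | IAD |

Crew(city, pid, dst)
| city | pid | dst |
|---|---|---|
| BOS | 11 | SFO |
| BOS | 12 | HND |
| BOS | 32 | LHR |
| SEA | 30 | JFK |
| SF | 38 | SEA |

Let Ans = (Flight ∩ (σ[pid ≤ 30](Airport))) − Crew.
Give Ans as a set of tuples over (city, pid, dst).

Selection pid ≤ 30: {(ATL, 28, LAX), (BOS, 11, LHR), (CHI, 30, BOS), (CHI, 8, ATL), (DC, 22, SEA), (DEN, 10, NRT), (DEN, 24, JFK), (MIA, 4, JFK), (NYC, 24, SEA), (SEA, 16, BOS)}
Intersection: {(BOS, 11, LHR), (CHI, 12, MIA), (CHI, 30, BOS), (DC, 22, SEA), (DEN, 24, JFK), (LA, 6, HND), (NYC, 35, ORD), (NYC, 8, DEN), (SEA, 21, CDG)} with {(ATL, 28, LAX), (BOS, 11, LHR), (CHI, 30, BOS), (CHI, 8, ATL), (DC, 22, SEA), (DEN, 10, NRT), (DEN, 24, JFK), (MIA, 4, JFK), (NYC, 24, SEA), (SEA, 16, BOS)} → {(BOS, 11, LHR), (CHI, 30, BOS), (DC, 22, SEA), (DEN, 24, JFK)}
Difference: {(BOS, 11, LHR), (CHI, 30, BOS), (DC, 22, SEA), (DEN, 24, JFK)} with {(BOS, 11, SFO), (BOS, 12, HND), (BOS, 32, LHR), (SEA, 30, JFK), (SF, 38, SEA)} → {(BOS, 11, LHR), (CHI, 30, BOS), (DC, 22, SEA), (DEN, 24, JFK)}

{(BOS, 11, LHR), (CHI, 30, BOS), (DC, 22, SEA), (DEN, 24, JFK)}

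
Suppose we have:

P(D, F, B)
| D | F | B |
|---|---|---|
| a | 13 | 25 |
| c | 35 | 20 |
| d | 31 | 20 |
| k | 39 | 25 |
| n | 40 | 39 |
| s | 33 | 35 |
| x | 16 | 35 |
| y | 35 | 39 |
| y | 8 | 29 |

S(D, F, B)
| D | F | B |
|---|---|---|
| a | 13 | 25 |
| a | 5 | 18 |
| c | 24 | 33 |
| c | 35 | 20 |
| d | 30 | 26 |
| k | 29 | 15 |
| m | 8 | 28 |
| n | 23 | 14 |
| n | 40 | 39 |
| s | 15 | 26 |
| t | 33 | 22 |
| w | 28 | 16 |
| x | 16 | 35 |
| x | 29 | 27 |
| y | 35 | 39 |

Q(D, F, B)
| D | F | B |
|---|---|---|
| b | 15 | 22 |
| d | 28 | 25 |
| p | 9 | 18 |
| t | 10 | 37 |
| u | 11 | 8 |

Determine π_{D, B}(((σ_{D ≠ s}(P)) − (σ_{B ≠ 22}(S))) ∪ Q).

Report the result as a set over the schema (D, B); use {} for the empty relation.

{(b, 22), (d, 20), (d, 25), (k, 25), (p, 18), (t, 37), (u, 8), (y, 29)}

Selection D ≠ s: {(a, 13, 25), (c, 35, 20), (d, 31, 20), (k, 39, 25), (n, 40, 39), (x, 16, 35), (y, 35, 39), (y, 8, 29)}
Selection B ≠ 22: {(a, 13, 25), (a, 5, 18), (c, 24, 33), (c, 35, 20), (d, 30, 26), (k, 29, 15), (m, 8, 28), (n, 23, 14), (n, 40, 39), (s, 15, 26), (w, 28, 16), (x, 16, 35), (x, 29, 27), (y, 35, 39)}
Set difference of the two operands is {(d, 31, 20), (k, 39, 25), (y, 8, 29)}.
Set union of the two operands is {(b, 15, 22), (d, 28, 25), (d, 31, 20), (k, 39, 25), (p, 9, 18), (t, 10, 37), (u, 11, 8), (y, 8, 29)}.
π_{D, B} gives {(b, 22), (d, 20), (d, 25), (k, 25), (p, 18), (t, 37), (u, 8), (y, 29)}.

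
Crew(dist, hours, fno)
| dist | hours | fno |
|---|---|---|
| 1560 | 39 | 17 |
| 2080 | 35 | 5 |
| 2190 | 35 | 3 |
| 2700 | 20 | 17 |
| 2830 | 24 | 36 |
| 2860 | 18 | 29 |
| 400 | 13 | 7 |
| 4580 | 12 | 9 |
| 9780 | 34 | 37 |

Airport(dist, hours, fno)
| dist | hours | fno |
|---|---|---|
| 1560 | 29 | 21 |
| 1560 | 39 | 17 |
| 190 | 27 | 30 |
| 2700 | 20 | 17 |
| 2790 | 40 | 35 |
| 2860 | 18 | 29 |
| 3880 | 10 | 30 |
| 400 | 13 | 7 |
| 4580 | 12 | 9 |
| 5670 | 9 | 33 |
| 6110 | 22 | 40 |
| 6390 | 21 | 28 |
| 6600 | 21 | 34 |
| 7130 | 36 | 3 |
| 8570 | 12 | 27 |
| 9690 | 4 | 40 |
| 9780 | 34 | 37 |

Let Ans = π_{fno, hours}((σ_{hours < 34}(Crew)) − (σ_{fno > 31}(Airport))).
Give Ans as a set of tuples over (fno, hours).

{(17, 20), (29, 18), (36, 24), (7, 13), (9, 12)}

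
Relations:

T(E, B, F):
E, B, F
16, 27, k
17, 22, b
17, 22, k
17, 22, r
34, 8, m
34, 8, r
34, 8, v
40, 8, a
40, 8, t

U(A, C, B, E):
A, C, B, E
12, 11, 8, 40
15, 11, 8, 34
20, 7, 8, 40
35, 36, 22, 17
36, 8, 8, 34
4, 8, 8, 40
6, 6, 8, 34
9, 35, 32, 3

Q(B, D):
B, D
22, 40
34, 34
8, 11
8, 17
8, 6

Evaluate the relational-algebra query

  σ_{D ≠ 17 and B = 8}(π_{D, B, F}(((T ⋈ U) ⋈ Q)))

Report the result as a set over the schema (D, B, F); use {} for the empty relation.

{(11, 8, a), (11, 8, m), (11, 8, r), (11, 8, t), (11, 8, v), (6, 8, a), (6, 8, m), (6, 8, r), (6, 8, t), (6, 8, v)}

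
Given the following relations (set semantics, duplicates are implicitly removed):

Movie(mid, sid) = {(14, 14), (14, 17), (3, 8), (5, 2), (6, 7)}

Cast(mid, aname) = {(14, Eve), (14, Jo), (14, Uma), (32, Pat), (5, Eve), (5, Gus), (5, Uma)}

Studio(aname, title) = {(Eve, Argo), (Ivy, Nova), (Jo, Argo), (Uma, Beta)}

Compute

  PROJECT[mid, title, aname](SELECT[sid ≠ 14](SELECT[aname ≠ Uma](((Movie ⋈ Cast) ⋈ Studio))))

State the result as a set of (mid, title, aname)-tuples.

{(14, Argo, Eve), (14, Argo, Jo), (5, Argo, Eve)}

Natural join on mid: {(14, 14, Eve), (14, 14, Jo), (14, 14, Uma), (14, 17, Eve), (14, 17, Jo), (14, 17, Uma), (5, 2, Eve), (5, 2, Gus), (5, 2, Uma)}
Natural join on aname: {(14, 14, Eve, Argo), (14, 14, Jo, Argo), (14, 14, Uma, Beta), (14, 17, Eve, Argo), (14, 17, Jo, Argo), (14, 17, Uma, Beta), (5, 2, Eve, Argo), (5, 2, Uma, Beta)}
Filtering on aname ≠ Uma leaves {(14, 14, Eve, Argo), (14, 14, Jo, Argo), (14, 17, Eve, Argo), (14, 17, Jo, Argo), (5, 2, Eve, Argo)}.
Filtering on sid ≠ 14 leaves {(14, 17, Eve, Argo), (14, 17, Jo, Argo), (5, 2, Eve, Argo)}.
π_{mid, title, aname} gives {(14, Argo, Eve), (14, Argo, Jo), (5, Argo, Eve)}.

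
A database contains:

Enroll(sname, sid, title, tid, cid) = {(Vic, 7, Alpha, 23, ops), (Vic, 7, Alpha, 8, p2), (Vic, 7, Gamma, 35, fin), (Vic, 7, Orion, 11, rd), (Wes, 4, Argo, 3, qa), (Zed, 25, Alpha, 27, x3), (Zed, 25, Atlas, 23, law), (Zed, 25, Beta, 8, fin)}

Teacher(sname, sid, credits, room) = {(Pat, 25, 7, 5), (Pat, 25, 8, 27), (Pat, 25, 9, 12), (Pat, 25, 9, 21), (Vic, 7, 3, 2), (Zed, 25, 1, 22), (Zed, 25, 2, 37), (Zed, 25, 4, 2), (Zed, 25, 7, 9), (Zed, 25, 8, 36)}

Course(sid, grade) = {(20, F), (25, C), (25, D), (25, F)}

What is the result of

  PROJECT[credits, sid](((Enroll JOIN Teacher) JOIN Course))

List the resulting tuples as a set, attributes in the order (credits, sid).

Enroll ⋈ Teacher (natural join on sname, sid): {(Vic, 7, Alpha, 23, ops, 3, 2), (Vic, 7, Alpha, 8, p2, 3, 2), (Vic, 7, Gamma, 35, fin, 3, 2), (Vic, 7, Orion, 11, rd, 3, 2), (Zed, 25, Alpha, 27, x3, 1, 22), (Zed, 25, Alpha, 27, x3, 2, 37), (Zed, 25, Alpha, 27, x3, 4, 2), (Zed, 25, Alpha, 27, x3, 7, 9), (Zed, 25, Alpha, 27, x3, 8, 36), (Zed, 25, Atlas, 23, law, 1, 22), (Zed, 25, Atlas, 23, law, 2, 37), (Zed, 25, Atlas, 23, law, 4, 2), (Zed, 25, Atlas, 23, law, 7, 9), (Zed, 25, Atlas, 23, law, 8, 36), (Zed, 25, Beta, 8, fin, 1, 22), (Zed, 25, Beta, 8, fin, 2, 37), (Zed, 25, Beta, 8, fin, 4, 2), (Zed, 25, Beta, 8, fin, 7, 9), (Zed, 25, Beta, 8, fin, 8, 36)}
(Enroll JOIN Teacher) ⋈ Course (natural join on sid): {(Zed, 25, Alpha, 27, x3, 1, 22, C), (Zed, 25, Alpha, 27, x3, 1, 22, D), (Zed, 25, Alpha, 27, x3, 1, 22, F), (Zed, 25, Alpha, 27, x3, 2, 37, C), (Zed, 25, Alpha, 27, x3, 2, 37, D), (Zed, 25, Alpha, 27, x3, 2, 37, F), (Zed, 25, Alpha, 27, x3, 4, 2, C), (Zed, 25, Alpha, 27, x3, 4, 2, D), (Zed, 25, Alpha, 27, x3, 4, 2, F), (Zed, 25, Alpha, 27, x3, 7, 9, C), (Zed, 25, Alpha, 27, x3, 7, 9, D), (Zed, 25, Alpha, 27, x3, 7, 9, F), (Zed, 25, Alpha, 27, x3, 8, 36, C), (Zed, 25, Alpha, 27, x3, 8, 36, D), (Zed, 25, Alpha, 27, x3, 8, 36, F), (Zed, 25, Atlas, 23, law, 1, 22, C), (Zed, 25, Atlas, 23, law, 1, 22, D), (Zed, 25, Atlas, 23, law, 1, 22, F), (Zed, 25, Atlas, 23, law, 2, 37, C), (Zed, 25, Atlas, 23, law, 2, 37, D), (Zed, 25, Atlas, 23, law, 2, 37, F), (Zed, 25, Atlas, 23, law, 4, 2, C), (Zed, 25, Atlas, 23, law, 4, 2, D), (Zed, 25, Atlas, 23, law, 4, 2, F), (Zed, 25, Atlas, 23, law, 7, 9, C), (Zed, 25, Atlas, 23, law, 7, 9, D), (Zed, 25, Atlas, 23, law, 7, 9, F), (Zed, 25, Atlas, 23, law, 8, 36, C), (Zed, 25, Atlas, 23, law, 8, 36, D), (Zed, 25, Atlas, 23, law, 8, 36, F), (Zed, 25, Beta, 8, fin, 1, 22, C), (Zed, 25, Beta, 8, fin, 1, 22, D), (Zed, 25, Beta, 8, fin, 1, 22, F), (Zed, 25, Beta, 8, fin, 2, 37, C), (Zed, 25, Beta, 8, fin, 2, 37, D), (Zed, 25, Beta, 8, fin, 2, 37, F), (Zed, 25, Beta, 8, fin, 4, 2, C), (Zed, 25, Beta, 8, fin, 4, 2, D), (Zed, 25, Beta, 8, fin, 4, 2, F), (Zed, 25, Beta, 8, fin, 7, 9, C), (Zed, 25, Beta, 8, fin, 7, 9, D), (Zed, 25, Beta, 8, fin, 7, 9, F), (Zed, 25, Beta, 8, fin, 8, 36, C), (Zed, 25, Beta, 8, fin, 8, 36, D), (Zed, 25, Beta, 8, fin, 8, 36, F)}
Keep only column(s) credits, sid (40 duplicate(s) eliminated): {(1, 25), (2, 25), (4, 25), (7, 25), (8, 25)}

{(1, 25), (2, 25), (4, 25), (7, 25), (8, 25)}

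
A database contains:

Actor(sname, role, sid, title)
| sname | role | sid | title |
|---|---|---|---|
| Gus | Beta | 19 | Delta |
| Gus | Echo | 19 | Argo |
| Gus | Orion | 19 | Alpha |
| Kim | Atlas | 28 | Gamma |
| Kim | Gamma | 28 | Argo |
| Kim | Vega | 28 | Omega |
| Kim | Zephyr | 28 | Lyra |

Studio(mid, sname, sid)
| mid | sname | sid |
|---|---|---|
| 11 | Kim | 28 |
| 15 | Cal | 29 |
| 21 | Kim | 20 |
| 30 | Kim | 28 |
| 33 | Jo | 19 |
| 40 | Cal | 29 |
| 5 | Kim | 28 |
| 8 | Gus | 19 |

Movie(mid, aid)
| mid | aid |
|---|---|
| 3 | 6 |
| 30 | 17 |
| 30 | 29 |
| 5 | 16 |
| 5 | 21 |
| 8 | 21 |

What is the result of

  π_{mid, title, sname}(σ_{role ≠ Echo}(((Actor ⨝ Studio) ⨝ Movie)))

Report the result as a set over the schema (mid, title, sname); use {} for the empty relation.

{(30, Argo, Kim), (30, Gamma, Kim), (30, Lyra, Kim), (30, Omega, Kim), (5, Argo, Kim), (5, Gamma, Kim), (5, Lyra, Kim), (5, Omega, Kim), (8, Alpha, Gus), (8, Delta, Gus)}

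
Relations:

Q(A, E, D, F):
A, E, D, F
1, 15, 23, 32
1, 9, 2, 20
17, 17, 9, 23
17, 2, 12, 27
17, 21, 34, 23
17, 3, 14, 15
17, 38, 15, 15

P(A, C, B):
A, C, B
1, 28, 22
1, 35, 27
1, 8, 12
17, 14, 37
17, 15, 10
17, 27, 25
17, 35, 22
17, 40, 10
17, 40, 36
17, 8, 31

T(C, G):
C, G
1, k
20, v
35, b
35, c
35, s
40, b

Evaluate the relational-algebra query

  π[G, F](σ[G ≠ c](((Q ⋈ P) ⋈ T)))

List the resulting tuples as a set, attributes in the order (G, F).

Q ⋈ P (natural join on A): {(1, 15, 23, 32, 28, 22), (1, 15, 23, 32, 35, 27), (1, 15, 23, 32, 8, 12), (1, 9, 2, 20, 28, 22), (1, 9, 2, 20, 35, 27), (1, 9, 2, 20, 8, 12), (17, 17, 9, 23, 14, 37), (17, 17, 9, 23, 15, 10), (17, 17, 9, 23, 27, 25), (17, 17, 9, 23, 35, 22), (17, 17, 9, 23, 40, 10), (17, 17, 9, 23, 40, 36), (17, 17, 9, 23, 8, 31), (17, 2, 12, 27, 14, 37), (17, 2, 12, 27, 15, 10), (17, 2, 12, 27, 27, 25), (17, 2, 12, 27, 35, 22), (17, 2, 12, 27, 40, 10), (17, 2, 12, 27, 40, 36), (17, 2, 12, 27, 8, 31), (17, 21, 34, 23, 14, 37), (17, 21, 34, 23, 15, 10), (17, 21, 34, 23, 27, 25), (17, 21, 34, 23, 35, 22), (17, 21, 34, 23, 40, 10), (17, 21, 34, 23, 40, 36), (17, 21, 34, 23, 8, 31), (17, 3, 14, 15, 14, 37), (17, 3, 14, 15, 15, 10), (17, 3, 14, 15, 27, 25), (17, 3, 14, 15, 35, 22), (17, 3, 14, 15, 40, 10), (17, 3, 14, 15, 40, 36), (17, 3, 14, 15, 8, 31), (17, 38, 15, 15, 14, 37), (17, 38, 15, 15, 15, 10), (17, 38, 15, 15, 27, 25), (17, 38, 15, 15, 35, 22), (17, 38, 15, 15, 40, 10), (17, 38, 15, 15, 40, 36), (17, 38, 15, 15, 8, 31)}
(Q ⋈ P) ⋈ T (natural join on C): {(1, 15, 23, 32, 35, 27, b), (1, 15, 23, 32, 35, 27, c), (1, 15, 23, 32, 35, 27, s), (1, 9, 2, 20, 35, 27, b), (1, 9, 2, 20, 35, 27, c), (1, 9, 2, 20, 35, 27, s), (17, 17, 9, 23, 35, 22, b), (17, 17, 9, 23, 35, 22, c), (17, 17, 9, 23, 35, 22, s), (17, 17, 9, 23, 40, 10, b), (17, 17, 9, 23, 40, 36, b), (17, 2, 12, 27, 35, 22, b), (17, 2, 12, 27, 35, 22, c), (17, 2, 12, 27, 35, 22, s), (17, 2, 12, 27, 40, 10, b), (17, 2, 12, 27, 40, 36, b), (17, 21, 34, 23, 35, 22, b), (17, 21, 34, 23, 35, 22, c), (17, 21, 34, 23, 35, 22, s), (17, 21, 34, 23, 40, 10, b), (17, 21, 34, 23, 40, 36, b), (17, 3, 14, 15, 35, 22, b), (17, 3, 14, 15, 35, 22, c), (17, 3, 14, 15, 35, 22, s), (17, 3, 14, 15, 40, 10, b), (17, 3, 14, 15, 40, 36, b), (17, 38, 15, 15, 35, 22, b), (17, 38, 15, 15, 35, 22, c), (17, 38, 15, 15, 35, 22, s), (17, 38, 15, 15, 40, 10, b), (17, 38, 15, 15, 40, 36, b)}
Apply σ_{G ≠ c}; surviving tuples: {(1, 15, 23, 32, 35, 27, b), (1, 15, 23, 32, 35, 27, s), (1, 9, 2, 20, 35, 27, b), (1, 9, 2, 20, 35, 27, s), (17, 17, 9, 23, 35, 22, b), (17, 17, 9, 23, 35, 22, s), (17, 17, 9, 23, 40, 10, b), (17, 17, 9, 23, 40, 36, b), (17, 2, 12, 27, 35, 22, b), (17, 2, 12, 27, 35, 22, s), (17, 2, 12, 27, 40, 10, b), (17, 2, 12, 27, 40, 36, b), (17, 21, 34, 23, 35, 22, b), (17, 21, 34, 23, 35, 22, s), (17, 21, 34, 23, 40, 10, b), (17, 21, 34, 23, 40, 36, b), (17, 3, 14, 15, 35, 22, b), (17, 3, 14, 15, 35, 22, s), (17, 3, 14, 15, 40, 10, b), (17, 3, 14, 15, 40, 36, b), (17, 38, 15, 15, 35, 22, b), (17, 38, 15, 15, 35, 22, s), (17, 38, 15, 15, 40, 10, b), (17, 38, 15, 15, 40, 36, b)}
π_{G, F} gives {(b, 15), (b, 20), (b, 23), (b, 27), (b, 32), (s, 15), (s, 20), (s, 23), (s, 27), (s, 32)} (14 duplicate(s) eliminated).

{(b, 15), (b, 20), (b, 23), (b, 27), (b, 32), (s, 15), (s, 20), (s, 23), (s, 27), (s, 32)}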